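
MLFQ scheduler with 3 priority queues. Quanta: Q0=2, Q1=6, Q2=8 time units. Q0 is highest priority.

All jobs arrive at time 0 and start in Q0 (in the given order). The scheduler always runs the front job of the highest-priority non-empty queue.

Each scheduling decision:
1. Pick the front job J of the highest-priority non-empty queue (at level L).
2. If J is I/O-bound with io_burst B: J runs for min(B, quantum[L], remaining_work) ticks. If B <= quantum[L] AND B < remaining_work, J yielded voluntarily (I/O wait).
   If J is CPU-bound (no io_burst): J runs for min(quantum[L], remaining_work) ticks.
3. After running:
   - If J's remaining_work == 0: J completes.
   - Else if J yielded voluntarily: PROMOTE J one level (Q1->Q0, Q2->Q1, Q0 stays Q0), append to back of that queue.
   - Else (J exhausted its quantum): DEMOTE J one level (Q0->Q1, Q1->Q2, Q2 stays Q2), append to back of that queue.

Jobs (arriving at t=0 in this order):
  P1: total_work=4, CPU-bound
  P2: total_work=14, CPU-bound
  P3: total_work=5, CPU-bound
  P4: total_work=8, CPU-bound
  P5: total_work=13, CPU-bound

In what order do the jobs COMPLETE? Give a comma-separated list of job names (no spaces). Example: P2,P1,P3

t=0-2: P1@Q0 runs 2, rem=2, quantum used, demote→Q1. Q0=[P2,P3,P4,P5] Q1=[P1] Q2=[]
t=2-4: P2@Q0 runs 2, rem=12, quantum used, demote→Q1. Q0=[P3,P4,P5] Q1=[P1,P2] Q2=[]
t=4-6: P3@Q0 runs 2, rem=3, quantum used, demote→Q1. Q0=[P4,P5] Q1=[P1,P2,P3] Q2=[]
t=6-8: P4@Q0 runs 2, rem=6, quantum used, demote→Q1. Q0=[P5] Q1=[P1,P2,P3,P4] Q2=[]
t=8-10: P5@Q0 runs 2, rem=11, quantum used, demote→Q1. Q0=[] Q1=[P1,P2,P3,P4,P5] Q2=[]
t=10-12: P1@Q1 runs 2, rem=0, completes. Q0=[] Q1=[P2,P3,P4,P5] Q2=[]
t=12-18: P2@Q1 runs 6, rem=6, quantum used, demote→Q2. Q0=[] Q1=[P3,P4,P5] Q2=[P2]
t=18-21: P3@Q1 runs 3, rem=0, completes. Q0=[] Q1=[P4,P5] Q2=[P2]
t=21-27: P4@Q1 runs 6, rem=0, completes. Q0=[] Q1=[P5] Q2=[P2]
t=27-33: P5@Q1 runs 6, rem=5, quantum used, demote→Q2. Q0=[] Q1=[] Q2=[P2,P5]
t=33-39: P2@Q2 runs 6, rem=0, completes. Q0=[] Q1=[] Q2=[P5]
t=39-44: P5@Q2 runs 5, rem=0, completes. Q0=[] Q1=[] Q2=[]

Answer: P1,P3,P4,P2,P5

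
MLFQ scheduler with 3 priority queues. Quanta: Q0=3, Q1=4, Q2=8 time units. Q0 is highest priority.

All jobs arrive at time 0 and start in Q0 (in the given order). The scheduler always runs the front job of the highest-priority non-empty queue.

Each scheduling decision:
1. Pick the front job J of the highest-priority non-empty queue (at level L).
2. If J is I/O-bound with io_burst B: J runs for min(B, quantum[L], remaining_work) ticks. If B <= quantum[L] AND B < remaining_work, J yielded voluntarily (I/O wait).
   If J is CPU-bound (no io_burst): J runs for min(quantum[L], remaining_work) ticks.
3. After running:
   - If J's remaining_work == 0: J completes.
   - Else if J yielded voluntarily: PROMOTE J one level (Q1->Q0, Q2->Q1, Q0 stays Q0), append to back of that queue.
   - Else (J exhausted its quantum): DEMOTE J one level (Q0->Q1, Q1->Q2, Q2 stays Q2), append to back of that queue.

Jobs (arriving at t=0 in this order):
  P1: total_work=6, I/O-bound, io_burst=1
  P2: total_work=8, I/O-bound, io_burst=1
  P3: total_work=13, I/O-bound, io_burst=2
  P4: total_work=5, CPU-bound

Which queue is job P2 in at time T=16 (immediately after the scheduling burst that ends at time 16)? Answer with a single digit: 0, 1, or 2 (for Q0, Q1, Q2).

t=0-1: P1@Q0 runs 1, rem=5, I/O yield, promote→Q0. Q0=[P2,P3,P4,P1] Q1=[] Q2=[]
t=1-2: P2@Q0 runs 1, rem=7, I/O yield, promote→Q0. Q0=[P3,P4,P1,P2] Q1=[] Q2=[]
t=2-4: P3@Q0 runs 2, rem=11, I/O yield, promote→Q0. Q0=[P4,P1,P2,P3] Q1=[] Q2=[]
t=4-7: P4@Q0 runs 3, rem=2, quantum used, demote→Q1. Q0=[P1,P2,P3] Q1=[P4] Q2=[]
t=7-8: P1@Q0 runs 1, rem=4, I/O yield, promote→Q0. Q0=[P2,P3,P1] Q1=[P4] Q2=[]
t=8-9: P2@Q0 runs 1, rem=6, I/O yield, promote→Q0. Q0=[P3,P1,P2] Q1=[P4] Q2=[]
t=9-11: P3@Q0 runs 2, rem=9, I/O yield, promote→Q0. Q0=[P1,P2,P3] Q1=[P4] Q2=[]
t=11-12: P1@Q0 runs 1, rem=3, I/O yield, promote→Q0. Q0=[P2,P3,P1] Q1=[P4] Q2=[]
t=12-13: P2@Q0 runs 1, rem=5, I/O yield, promote→Q0. Q0=[P3,P1,P2] Q1=[P4] Q2=[]
t=13-15: P3@Q0 runs 2, rem=7, I/O yield, promote→Q0. Q0=[P1,P2,P3] Q1=[P4] Q2=[]
t=15-16: P1@Q0 runs 1, rem=2, I/O yield, promote→Q0. Q0=[P2,P3,P1] Q1=[P4] Q2=[]
t=16-17: P2@Q0 runs 1, rem=4, I/O yield, promote→Q0. Q0=[P3,P1,P2] Q1=[P4] Q2=[]
t=17-19: P3@Q0 runs 2, rem=5, I/O yield, promote→Q0. Q0=[P1,P2,P3] Q1=[P4] Q2=[]
t=19-20: P1@Q0 runs 1, rem=1, I/O yield, promote→Q0. Q0=[P2,P3,P1] Q1=[P4] Q2=[]
t=20-21: P2@Q0 runs 1, rem=3, I/O yield, promote→Q0. Q0=[P3,P1,P2] Q1=[P4] Q2=[]
t=21-23: P3@Q0 runs 2, rem=3, I/O yield, promote→Q0. Q0=[P1,P2,P3] Q1=[P4] Q2=[]
t=23-24: P1@Q0 runs 1, rem=0, completes. Q0=[P2,P3] Q1=[P4] Q2=[]
t=24-25: P2@Q0 runs 1, rem=2, I/O yield, promote→Q0. Q0=[P3,P2] Q1=[P4] Q2=[]
t=25-27: P3@Q0 runs 2, rem=1, I/O yield, promote→Q0. Q0=[P2,P3] Q1=[P4] Q2=[]
t=27-28: P2@Q0 runs 1, rem=1, I/O yield, promote→Q0. Q0=[P3,P2] Q1=[P4] Q2=[]
t=28-29: P3@Q0 runs 1, rem=0, completes. Q0=[P2] Q1=[P4] Q2=[]
t=29-30: P2@Q0 runs 1, rem=0, completes. Q0=[] Q1=[P4] Q2=[]
t=30-32: P4@Q1 runs 2, rem=0, completes. Q0=[] Q1=[] Q2=[]

Answer: 0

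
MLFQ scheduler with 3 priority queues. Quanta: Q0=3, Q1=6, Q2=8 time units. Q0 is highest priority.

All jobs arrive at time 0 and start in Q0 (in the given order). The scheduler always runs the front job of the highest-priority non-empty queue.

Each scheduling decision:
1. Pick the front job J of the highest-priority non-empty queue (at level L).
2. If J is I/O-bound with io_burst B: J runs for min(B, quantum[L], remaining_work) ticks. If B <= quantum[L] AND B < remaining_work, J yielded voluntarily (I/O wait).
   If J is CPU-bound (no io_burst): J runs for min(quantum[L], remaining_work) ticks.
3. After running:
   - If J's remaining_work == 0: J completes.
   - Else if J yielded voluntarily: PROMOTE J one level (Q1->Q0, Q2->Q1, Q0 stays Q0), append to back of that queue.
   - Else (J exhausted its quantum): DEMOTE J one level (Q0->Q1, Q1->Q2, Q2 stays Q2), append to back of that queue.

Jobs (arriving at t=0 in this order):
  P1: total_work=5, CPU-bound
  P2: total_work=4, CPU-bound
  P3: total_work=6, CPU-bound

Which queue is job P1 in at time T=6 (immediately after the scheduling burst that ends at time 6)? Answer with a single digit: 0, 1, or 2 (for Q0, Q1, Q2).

t=0-3: P1@Q0 runs 3, rem=2, quantum used, demote→Q1. Q0=[P2,P3] Q1=[P1] Q2=[]
t=3-6: P2@Q0 runs 3, rem=1, quantum used, demote→Q1. Q0=[P3] Q1=[P1,P2] Q2=[]
t=6-9: P3@Q0 runs 3, rem=3, quantum used, demote→Q1. Q0=[] Q1=[P1,P2,P3] Q2=[]
t=9-11: P1@Q1 runs 2, rem=0, completes. Q0=[] Q1=[P2,P3] Q2=[]
t=11-12: P2@Q1 runs 1, rem=0, completes. Q0=[] Q1=[P3] Q2=[]
t=12-15: P3@Q1 runs 3, rem=0, completes. Q0=[] Q1=[] Q2=[]

Answer: 1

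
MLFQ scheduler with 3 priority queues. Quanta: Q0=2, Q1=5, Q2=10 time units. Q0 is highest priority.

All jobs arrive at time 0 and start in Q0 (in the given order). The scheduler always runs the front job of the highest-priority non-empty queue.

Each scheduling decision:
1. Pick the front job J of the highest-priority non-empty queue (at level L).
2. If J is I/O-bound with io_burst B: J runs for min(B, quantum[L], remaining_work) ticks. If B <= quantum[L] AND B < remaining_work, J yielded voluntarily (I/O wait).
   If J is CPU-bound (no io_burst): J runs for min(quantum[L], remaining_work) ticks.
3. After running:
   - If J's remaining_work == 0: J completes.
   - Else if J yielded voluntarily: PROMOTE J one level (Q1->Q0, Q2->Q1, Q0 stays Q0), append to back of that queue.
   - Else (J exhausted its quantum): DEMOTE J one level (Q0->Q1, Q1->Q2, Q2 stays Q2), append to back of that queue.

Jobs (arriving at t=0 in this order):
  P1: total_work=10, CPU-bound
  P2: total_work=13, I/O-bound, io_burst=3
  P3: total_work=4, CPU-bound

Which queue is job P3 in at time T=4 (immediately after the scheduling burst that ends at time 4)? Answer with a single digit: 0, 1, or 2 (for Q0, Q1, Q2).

t=0-2: P1@Q0 runs 2, rem=8, quantum used, demote→Q1. Q0=[P2,P3] Q1=[P1] Q2=[]
t=2-4: P2@Q0 runs 2, rem=11, quantum used, demote→Q1. Q0=[P3] Q1=[P1,P2] Q2=[]
t=4-6: P3@Q0 runs 2, rem=2, quantum used, demote→Q1. Q0=[] Q1=[P1,P2,P3] Q2=[]
t=6-11: P1@Q1 runs 5, rem=3, quantum used, demote→Q2. Q0=[] Q1=[P2,P3] Q2=[P1]
t=11-14: P2@Q1 runs 3, rem=8, I/O yield, promote→Q0. Q0=[P2] Q1=[P3] Q2=[P1]
t=14-16: P2@Q0 runs 2, rem=6, quantum used, demote→Q1. Q0=[] Q1=[P3,P2] Q2=[P1]
t=16-18: P3@Q1 runs 2, rem=0, completes. Q0=[] Q1=[P2] Q2=[P1]
t=18-21: P2@Q1 runs 3, rem=3, I/O yield, promote→Q0. Q0=[P2] Q1=[] Q2=[P1]
t=21-23: P2@Q0 runs 2, rem=1, quantum used, demote→Q1. Q0=[] Q1=[P2] Q2=[P1]
t=23-24: P2@Q1 runs 1, rem=0, completes. Q0=[] Q1=[] Q2=[P1]
t=24-27: P1@Q2 runs 3, rem=0, completes. Q0=[] Q1=[] Q2=[]

Answer: 0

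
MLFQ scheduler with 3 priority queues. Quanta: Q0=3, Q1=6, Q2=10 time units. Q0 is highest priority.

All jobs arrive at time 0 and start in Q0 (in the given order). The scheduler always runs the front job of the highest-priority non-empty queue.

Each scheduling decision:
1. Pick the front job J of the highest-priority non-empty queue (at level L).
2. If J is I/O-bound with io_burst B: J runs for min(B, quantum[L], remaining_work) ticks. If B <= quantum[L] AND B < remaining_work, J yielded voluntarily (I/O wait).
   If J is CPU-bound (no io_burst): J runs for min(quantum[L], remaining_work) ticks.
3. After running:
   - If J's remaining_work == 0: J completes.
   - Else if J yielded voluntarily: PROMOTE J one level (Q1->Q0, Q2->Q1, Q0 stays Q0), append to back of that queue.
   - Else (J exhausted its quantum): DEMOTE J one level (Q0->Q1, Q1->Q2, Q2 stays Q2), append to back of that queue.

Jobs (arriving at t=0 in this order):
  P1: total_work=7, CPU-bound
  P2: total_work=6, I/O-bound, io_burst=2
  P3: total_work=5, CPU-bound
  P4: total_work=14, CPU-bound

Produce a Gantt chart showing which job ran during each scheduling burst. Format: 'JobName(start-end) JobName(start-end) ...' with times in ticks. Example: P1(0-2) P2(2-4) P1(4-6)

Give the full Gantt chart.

Answer: P1(0-3) P2(3-5) P3(5-8) P4(8-11) P2(11-13) P2(13-15) P1(15-19) P3(19-21) P4(21-27) P4(27-32)

Derivation:
t=0-3: P1@Q0 runs 3, rem=4, quantum used, demote→Q1. Q0=[P2,P3,P4] Q1=[P1] Q2=[]
t=3-5: P2@Q0 runs 2, rem=4, I/O yield, promote→Q0. Q0=[P3,P4,P2] Q1=[P1] Q2=[]
t=5-8: P3@Q0 runs 3, rem=2, quantum used, demote→Q1. Q0=[P4,P2] Q1=[P1,P3] Q2=[]
t=8-11: P4@Q0 runs 3, rem=11, quantum used, demote→Q1. Q0=[P2] Q1=[P1,P3,P4] Q2=[]
t=11-13: P2@Q0 runs 2, rem=2, I/O yield, promote→Q0. Q0=[P2] Q1=[P1,P3,P4] Q2=[]
t=13-15: P2@Q0 runs 2, rem=0, completes. Q0=[] Q1=[P1,P3,P4] Q2=[]
t=15-19: P1@Q1 runs 4, rem=0, completes. Q0=[] Q1=[P3,P4] Q2=[]
t=19-21: P3@Q1 runs 2, rem=0, completes. Q0=[] Q1=[P4] Q2=[]
t=21-27: P4@Q1 runs 6, rem=5, quantum used, demote→Q2. Q0=[] Q1=[] Q2=[P4]
t=27-32: P4@Q2 runs 5, rem=0, completes. Q0=[] Q1=[] Q2=[]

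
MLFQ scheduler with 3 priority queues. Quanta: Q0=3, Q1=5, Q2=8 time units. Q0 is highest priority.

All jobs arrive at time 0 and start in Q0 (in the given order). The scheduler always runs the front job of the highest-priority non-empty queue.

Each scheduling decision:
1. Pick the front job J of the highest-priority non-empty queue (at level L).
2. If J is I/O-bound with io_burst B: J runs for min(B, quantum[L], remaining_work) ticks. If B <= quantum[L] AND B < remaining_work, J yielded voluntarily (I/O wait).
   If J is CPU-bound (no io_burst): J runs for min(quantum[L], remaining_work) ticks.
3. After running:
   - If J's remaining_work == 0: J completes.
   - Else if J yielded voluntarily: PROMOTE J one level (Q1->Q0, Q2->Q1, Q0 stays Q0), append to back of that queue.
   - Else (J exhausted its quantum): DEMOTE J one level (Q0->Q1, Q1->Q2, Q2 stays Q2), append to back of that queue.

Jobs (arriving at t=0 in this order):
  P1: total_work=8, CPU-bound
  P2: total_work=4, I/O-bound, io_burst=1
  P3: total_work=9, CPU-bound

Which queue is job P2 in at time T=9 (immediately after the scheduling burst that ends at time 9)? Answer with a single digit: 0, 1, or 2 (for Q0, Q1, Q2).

Answer: 0

Derivation:
t=0-3: P1@Q0 runs 3, rem=5, quantum used, demote→Q1. Q0=[P2,P3] Q1=[P1] Q2=[]
t=3-4: P2@Q0 runs 1, rem=3, I/O yield, promote→Q0. Q0=[P3,P2] Q1=[P1] Q2=[]
t=4-7: P3@Q0 runs 3, rem=6, quantum used, demote→Q1. Q0=[P2] Q1=[P1,P3] Q2=[]
t=7-8: P2@Q0 runs 1, rem=2, I/O yield, promote→Q0. Q0=[P2] Q1=[P1,P3] Q2=[]
t=8-9: P2@Q0 runs 1, rem=1, I/O yield, promote→Q0. Q0=[P2] Q1=[P1,P3] Q2=[]
t=9-10: P2@Q0 runs 1, rem=0, completes. Q0=[] Q1=[P1,P3] Q2=[]
t=10-15: P1@Q1 runs 5, rem=0, completes. Q0=[] Q1=[P3] Q2=[]
t=15-20: P3@Q1 runs 5, rem=1, quantum used, demote→Q2. Q0=[] Q1=[] Q2=[P3]
t=20-21: P3@Q2 runs 1, rem=0, completes. Q0=[] Q1=[] Q2=[]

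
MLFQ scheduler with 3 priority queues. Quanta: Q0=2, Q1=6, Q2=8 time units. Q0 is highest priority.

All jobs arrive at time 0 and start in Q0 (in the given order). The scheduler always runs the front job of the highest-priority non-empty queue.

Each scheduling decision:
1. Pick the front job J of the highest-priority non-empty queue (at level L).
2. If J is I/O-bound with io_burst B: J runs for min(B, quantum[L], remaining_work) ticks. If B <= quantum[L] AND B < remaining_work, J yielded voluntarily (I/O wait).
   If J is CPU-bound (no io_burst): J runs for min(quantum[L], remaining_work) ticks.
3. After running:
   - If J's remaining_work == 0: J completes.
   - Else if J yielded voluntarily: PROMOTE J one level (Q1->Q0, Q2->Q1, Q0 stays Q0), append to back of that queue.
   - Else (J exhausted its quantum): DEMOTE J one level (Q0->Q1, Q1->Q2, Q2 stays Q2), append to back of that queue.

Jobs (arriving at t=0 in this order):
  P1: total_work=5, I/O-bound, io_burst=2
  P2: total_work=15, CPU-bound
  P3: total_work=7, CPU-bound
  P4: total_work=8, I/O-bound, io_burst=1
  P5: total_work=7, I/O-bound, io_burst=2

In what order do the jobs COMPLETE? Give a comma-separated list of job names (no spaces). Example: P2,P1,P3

Answer: P1,P5,P4,P3,P2

Derivation:
t=0-2: P1@Q0 runs 2, rem=3, I/O yield, promote→Q0. Q0=[P2,P3,P4,P5,P1] Q1=[] Q2=[]
t=2-4: P2@Q0 runs 2, rem=13, quantum used, demote→Q1. Q0=[P3,P4,P5,P1] Q1=[P2] Q2=[]
t=4-6: P3@Q0 runs 2, rem=5, quantum used, demote→Q1. Q0=[P4,P5,P1] Q1=[P2,P3] Q2=[]
t=6-7: P4@Q0 runs 1, rem=7, I/O yield, promote→Q0. Q0=[P5,P1,P4] Q1=[P2,P3] Q2=[]
t=7-9: P5@Q0 runs 2, rem=5, I/O yield, promote→Q0. Q0=[P1,P4,P5] Q1=[P2,P3] Q2=[]
t=9-11: P1@Q0 runs 2, rem=1, I/O yield, promote→Q0. Q0=[P4,P5,P1] Q1=[P2,P3] Q2=[]
t=11-12: P4@Q0 runs 1, rem=6, I/O yield, promote→Q0. Q0=[P5,P1,P4] Q1=[P2,P3] Q2=[]
t=12-14: P5@Q0 runs 2, rem=3, I/O yield, promote→Q0. Q0=[P1,P4,P5] Q1=[P2,P3] Q2=[]
t=14-15: P1@Q0 runs 1, rem=0, completes. Q0=[P4,P5] Q1=[P2,P3] Q2=[]
t=15-16: P4@Q0 runs 1, rem=5, I/O yield, promote→Q0. Q0=[P5,P4] Q1=[P2,P3] Q2=[]
t=16-18: P5@Q0 runs 2, rem=1, I/O yield, promote→Q0. Q0=[P4,P5] Q1=[P2,P3] Q2=[]
t=18-19: P4@Q0 runs 1, rem=4, I/O yield, promote→Q0. Q0=[P5,P4] Q1=[P2,P3] Q2=[]
t=19-20: P5@Q0 runs 1, rem=0, completes. Q0=[P4] Q1=[P2,P3] Q2=[]
t=20-21: P4@Q0 runs 1, rem=3, I/O yield, promote→Q0. Q0=[P4] Q1=[P2,P3] Q2=[]
t=21-22: P4@Q0 runs 1, rem=2, I/O yield, promote→Q0. Q0=[P4] Q1=[P2,P3] Q2=[]
t=22-23: P4@Q0 runs 1, rem=1, I/O yield, promote→Q0. Q0=[P4] Q1=[P2,P3] Q2=[]
t=23-24: P4@Q0 runs 1, rem=0, completes. Q0=[] Q1=[P2,P3] Q2=[]
t=24-30: P2@Q1 runs 6, rem=7, quantum used, demote→Q2. Q0=[] Q1=[P3] Q2=[P2]
t=30-35: P3@Q1 runs 5, rem=0, completes. Q0=[] Q1=[] Q2=[P2]
t=35-42: P2@Q2 runs 7, rem=0, completes. Q0=[] Q1=[] Q2=[]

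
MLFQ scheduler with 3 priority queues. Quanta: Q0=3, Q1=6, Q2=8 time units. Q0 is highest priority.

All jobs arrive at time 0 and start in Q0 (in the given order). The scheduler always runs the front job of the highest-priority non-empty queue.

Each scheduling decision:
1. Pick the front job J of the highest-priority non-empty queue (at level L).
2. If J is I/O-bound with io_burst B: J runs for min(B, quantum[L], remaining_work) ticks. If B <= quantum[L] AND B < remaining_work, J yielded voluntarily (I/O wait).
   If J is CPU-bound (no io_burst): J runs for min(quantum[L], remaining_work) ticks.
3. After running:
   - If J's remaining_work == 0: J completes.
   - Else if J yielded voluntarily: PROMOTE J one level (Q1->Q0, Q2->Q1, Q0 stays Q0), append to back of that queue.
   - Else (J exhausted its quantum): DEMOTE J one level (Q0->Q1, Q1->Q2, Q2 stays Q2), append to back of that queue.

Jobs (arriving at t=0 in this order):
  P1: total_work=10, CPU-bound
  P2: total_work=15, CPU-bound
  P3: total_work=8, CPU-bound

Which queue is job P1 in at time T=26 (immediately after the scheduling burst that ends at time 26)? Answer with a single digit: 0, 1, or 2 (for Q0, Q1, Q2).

Answer: 2

Derivation:
t=0-3: P1@Q0 runs 3, rem=7, quantum used, demote→Q1. Q0=[P2,P3] Q1=[P1] Q2=[]
t=3-6: P2@Q0 runs 3, rem=12, quantum used, demote→Q1. Q0=[P3] Q1=[P1,P2] Q2=[]
t=6-9: P3@Q0 runs 3, rem=5, quantum used, demote→Q1. Q0=[] Q1=[P1,P2,P3] Q2=[]
t=9-15: P1@Q1 runs 6, rem=1, quantum used, demote→Q2. Q0=[] Q1=[P2,P3] Q2=[P1]
t=15-21: P2@Q1 runs 6, rem=6, quantum used, demote→Q2. Q0=[] Q1=[P3] Q2=[P1,P2]
t=21-26: P3@Q1 runs 5, rem=0, completes. Q0=[] Q1=[] Q2=[P1,P2]
t=26-27: P1@Q2 runs 1, rem=0, completes. Q0=[] Q1=[] Q2=[P2]
t=27-33: P2@Q2 runs 6, rem=0, completes. Q0=[] Q1=[] Q2=[]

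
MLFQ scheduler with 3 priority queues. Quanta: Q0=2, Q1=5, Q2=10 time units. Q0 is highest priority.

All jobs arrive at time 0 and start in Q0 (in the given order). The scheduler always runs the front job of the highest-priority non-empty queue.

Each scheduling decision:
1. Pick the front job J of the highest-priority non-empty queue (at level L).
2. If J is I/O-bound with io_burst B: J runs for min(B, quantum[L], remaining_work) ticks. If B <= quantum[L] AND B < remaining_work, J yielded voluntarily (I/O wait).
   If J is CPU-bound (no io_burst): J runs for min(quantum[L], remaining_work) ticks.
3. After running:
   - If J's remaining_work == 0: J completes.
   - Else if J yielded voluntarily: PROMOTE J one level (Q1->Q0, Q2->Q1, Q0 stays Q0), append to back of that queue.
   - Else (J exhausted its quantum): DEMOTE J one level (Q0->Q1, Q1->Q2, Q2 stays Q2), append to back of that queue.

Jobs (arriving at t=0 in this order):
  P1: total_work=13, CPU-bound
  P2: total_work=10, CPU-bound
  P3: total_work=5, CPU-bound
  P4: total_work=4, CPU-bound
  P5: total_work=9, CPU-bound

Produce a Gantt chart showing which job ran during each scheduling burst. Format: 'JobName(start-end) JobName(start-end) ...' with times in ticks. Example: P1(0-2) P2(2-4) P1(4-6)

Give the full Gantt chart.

Answer: P1(0-2) P2(2-4) P3(4-6) P4(6-8) P5(8-10) P1(10-15) P2(15-20) P3(20-23) P4(23-25) P5(25-30) P1(30-36) P2(36-39) P5(39-41)

Derivation:
t=0-2: P1@Q0 runs 2, rem=11, quantum used, demote→Q1. Q0=[P2,P3,P4,P5] Q1=[P1] Q2=[]
t=2-4: P2@Q0 runs 2, rem=8, quantum used, demote→Q1. Q0=[P3,P4,P5] Q1=[P1,P2] Q2=[]
t=4-6: P3@Q0 runs 2, rem=3, quantum used, demote→Q1. Q0=[P4,P5] Q1=[P1,P2,P3] Q2=[]
t=6-8: P4@Q0 runs 2, rem=2, quantum used, demote→Q1. Q0=[P5] Q1=[P1,P2,P3,P4] Q2=[]
t=8-10: P5@Q0 runs 2, rem=7, quantum used, demote→Q1. Q0=[] Q1=[P1,P2,P3,P4,P5] Q2=[]
t=10-15: P1@Q1 runs 5, rem=6, quantum used, demote→Q2. Q0=[] Q1=[P2,P3,P4,P5] Q2=[P1]
t=15-20: P2@Q1 runs 5, rem=3, quantum used, demote→Q2. Q0=[] Q1=[P3,P4,P5] Q2=[P1,P2]
t=20-23: P3@Q1 runs 3, rem=0, completes. Q0=[] Q1=[P4,P5] Q2=[P1,P2]
t=23-25: P4@Q1 runs 2, rem=0, completes. Q0=[] Q1=[P5] Q2=[P1,P2]
t=25-30: P5@Q1 runs 5, rem=2, quantum used, demote→Q2. Q0=[] Q1=[] Q2=[P1,P2,P5]
t=30-36: P1@Q2 runs 6, rem=0, completes. Q0=[] Q1=[] Q2=[P2,P5]
t=36-39: P2@Q2 runs 3, rem=0, completes. Q0=[] Q1=[] Q2=[P5]
t=39-41: P5@Q2 runs 2, rem=0, completes. Q0=[] Q1=[] Q2=[]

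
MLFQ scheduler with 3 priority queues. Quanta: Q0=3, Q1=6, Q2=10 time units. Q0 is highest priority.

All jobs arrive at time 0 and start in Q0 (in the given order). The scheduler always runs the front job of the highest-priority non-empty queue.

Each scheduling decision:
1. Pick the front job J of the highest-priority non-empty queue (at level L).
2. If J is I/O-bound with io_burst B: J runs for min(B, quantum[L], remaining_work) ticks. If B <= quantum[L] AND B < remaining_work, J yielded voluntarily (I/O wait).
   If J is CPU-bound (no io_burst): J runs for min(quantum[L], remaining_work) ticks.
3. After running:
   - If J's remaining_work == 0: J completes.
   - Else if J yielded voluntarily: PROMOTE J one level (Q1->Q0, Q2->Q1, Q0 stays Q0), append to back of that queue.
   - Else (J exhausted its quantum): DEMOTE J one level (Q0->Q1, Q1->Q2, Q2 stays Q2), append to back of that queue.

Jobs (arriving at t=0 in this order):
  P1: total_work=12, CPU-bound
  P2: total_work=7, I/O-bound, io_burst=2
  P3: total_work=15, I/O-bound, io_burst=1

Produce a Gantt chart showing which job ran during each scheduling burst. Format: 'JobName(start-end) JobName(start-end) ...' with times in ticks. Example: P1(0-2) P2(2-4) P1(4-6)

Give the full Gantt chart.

t=0-3: P1@Q0 runs 3, rem=9, quantum used, demote→Q1. Q0=[P2,P3] Q1=[P1] Q2=[]
t=3-5: P2@Q0 runs 2, rem=5, I/O yield, promote→Q0. Q0=[P3,P2] Q1=[P1] Q2=[]
t=5-6: P3@Q0 runs 1, rem=14, I/O yield, promote→Q0. Q0=[P2,P3] Q1=[P1] Q2=[]
t=6-8: P2@Q0 runs 2, rem=3, I/O yield, promote→Q0. Q0=[P3,P2] Q1=[P1] Q2=[]
t=8-9: P3@Q0 runs 1, rem=13, I/O yield, promote→Q0. Q0=[P2,P3] Q1=[P1] Q2=[]
t=9-11: P2@Q0 runs 2, rem=1, I/O yield, promote→Q0. Q0=[P3,P2] Q1=[P1] Q2=[]
t=11-12: P3@Q0 runs 1, rem=12, I/O yield, promote→Q0. Q0=[P2,P3] Q1=[P1] Q2=[]
t=12-13: P2@Q0 runs 1, rem=0, completes. Q0=[P3] Q1=[P1] Q2=[]
t=13-14: P3@Q0 runs 1, rem=11, I/O yield, promote→Q0. Q0=[P3] Q1=[P1] Q2=[]
t=14-15: P3@Q0 runs 1, rem=10, I/O yield, promote→Q0. Q0=[P3] Q1=[P1] Q2=[]
t=15-16: P3@Q0 runs 1, rem=9, I/O yield, promote→Q0. Q0=[P3] Q1=[P1] Q2=[]
t=16-17: P3@Q0 runs 1, rem=8, I/O yield, promote→Q0. Q0=[P3] Q1=[P1] Q2=[]
t=17-18: P3@Q0 runs 1, rem=7, I/O yield, promote→Q0. Q0=[P3] Q1=[P1] Q2=[]
t=18-19: P3@Q0 runs 1, rem=6, I/O yield, promote→Q0. Q0=[P3] Q1=[P1] Q2=[]
t=19-20: P3@Q0 runs 1, rem=5, I/O yield, promote→Q0. Q0=[P3] Q1=[P1] Q2=[]
t=20-21: P3@Q0 runs 1, rem=4, I/O yield, promote→Q0. Q0=[P3] Q1=[P1] Q2=[]
t=21-22: P3@Q0 runs 1, rem=3, I/O yield, promote→Q0. Q0=[P3] Q1=[P1] Q2=[]
t=22-23: P3@Q0 runs 1, rem=2, I/O yield, promote→Q0. Q0=[P3] Q1=[P1] Q2=[]
t=23-24: P3@Q0 runs 1, rem=1, I/O yield, promote→Q0. Q0=[P3] Q1=[P1] Q2=[]
t=24-25: P3@Q0 runs 1, rem=0, completes. Q0=[] Q1=[P1] Q2=[]
t=25-31: P1@Q1 runs 6, rem=3, quantum used, demote→Q2. Q0=[] Q1=[] Q2=[P1]
t=31-34: P1@Q2 runs 3, rem=0, completes. Q0=[] Q1=[] Q2=[]

Answer: P1(0-3) P2(3-5) P3(5-6) P2(6-8) P3(8-9) P2(9-11) P3(11-12) P2(12-13) P3(13-14) P3(14-15) P3(15-16) P3(16-17) P3(17-18) P3(18-19) P3(19-20) P3(20-21) P3(21-22) P3(22-23) P3(23-24) P3(24-25) P1(25-31) P1(31-34)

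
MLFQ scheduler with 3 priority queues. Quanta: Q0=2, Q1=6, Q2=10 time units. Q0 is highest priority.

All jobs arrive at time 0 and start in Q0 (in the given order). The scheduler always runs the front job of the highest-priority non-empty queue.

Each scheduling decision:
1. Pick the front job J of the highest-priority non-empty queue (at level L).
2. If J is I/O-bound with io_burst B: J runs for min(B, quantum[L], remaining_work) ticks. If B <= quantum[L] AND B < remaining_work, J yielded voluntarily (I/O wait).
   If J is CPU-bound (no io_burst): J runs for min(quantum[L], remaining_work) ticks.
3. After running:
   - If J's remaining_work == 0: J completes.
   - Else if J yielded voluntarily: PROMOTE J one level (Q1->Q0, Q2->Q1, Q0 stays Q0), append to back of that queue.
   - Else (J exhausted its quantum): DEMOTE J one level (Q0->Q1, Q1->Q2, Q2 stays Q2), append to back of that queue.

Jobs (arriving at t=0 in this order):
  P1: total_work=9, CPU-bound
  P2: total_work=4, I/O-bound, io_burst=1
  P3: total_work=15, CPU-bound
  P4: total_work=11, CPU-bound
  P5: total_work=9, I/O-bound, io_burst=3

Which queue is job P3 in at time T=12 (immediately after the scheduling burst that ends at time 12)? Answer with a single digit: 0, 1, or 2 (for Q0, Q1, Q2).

Answer: 1

Derivation:
t=0-2: P1@Q0 runs 2, rem=7, quantum used, demote→Q1. Q0=[P2,P3,P4,P5] Q1=[P1] Q2=[]
t=2-3: P2@Q0 runs 1, rem=3, I/O yield, promote→Q0. Q0=[P3,P4,P5,P2] Q1=[P1] Q2=[]
t=3-5: P3@Q0 runs 2, rem=13, quantum used, demote→Q1. Q0=[P4,P5,P2] Q1=[P1,P3] Q2=[]
t=5-7: P4@Q0 runs 2, rem=9, quantum used, demote→Q1. Q0=[P5,P2] Q1=[P1,P3,P4] Q2=[]
t=7-9: P5@Q0 runs 2, rem=7, quantum used, demote→Q1. Q0=[P2] Q1=[P1,P3,P4,P5] Q2=[]
t=9-10: P2@Q0 runs 1, rem=2, I/O yield, promote→Q0. Q0=[P2] Q1=[P1,P3,P4,P5] Q2=[]
t=10-11: P2@Q0 runs 1, rem=1, I/O yield, promote→Q0. Q0=[P2] Q1=[P1,P3,P4,P5] Q2=[]
t=11-12: P2@Q0 runs 1, rem=0, completes. Q0=[] Q1=[P1,P3,P4,P5] Q2=[]
t=12-18: P1@Q1 runs 6, rem=1, quantum used, demote→Q2. Q0=[] Q1=[P3,P4,P5] Q2=[P1]
t=18-24: P3@Q1 runs 6, rem=7, quantum used, demote→Q2. Q0=[] Q1=[P4,P5] Q2=[P1,P3]
t=24-30: P4@Q1 runs 6, rem=3, quantum used, demote→Q2. Q0=[] Q1=[P5] Q2=[P1,P3,P4]
t=30-33: P5@Q1 runs 3, rem=4, I/O yield, promote→Q0. Q0=[P5] Q1=[] Q2=[P1,P3,P4]
t=33-35: P5@Q0 runs 2, rem=2, quantum used, demote→Q1. Q0=[] Q1=[P5] Q2=[P1,P3,P4]
t=35-37: P5@Q1 runs 2, rem=0, completes. Q0=[] Q1=[] Q2=[P1,P3,P4]
t=37-38: P1@Q2 runs 1, rem=0, completes. Q0=[] Q1=[] Q2=[P3,P4]
t=38-45: P3@Q2 runs 7, rem=0, completes. Q0=[] Q1=[] Q2=[P4]
t=45-48: P4@Q2 runs 3, rem=0, completes. Q0=[] Q1=[] Q2=[]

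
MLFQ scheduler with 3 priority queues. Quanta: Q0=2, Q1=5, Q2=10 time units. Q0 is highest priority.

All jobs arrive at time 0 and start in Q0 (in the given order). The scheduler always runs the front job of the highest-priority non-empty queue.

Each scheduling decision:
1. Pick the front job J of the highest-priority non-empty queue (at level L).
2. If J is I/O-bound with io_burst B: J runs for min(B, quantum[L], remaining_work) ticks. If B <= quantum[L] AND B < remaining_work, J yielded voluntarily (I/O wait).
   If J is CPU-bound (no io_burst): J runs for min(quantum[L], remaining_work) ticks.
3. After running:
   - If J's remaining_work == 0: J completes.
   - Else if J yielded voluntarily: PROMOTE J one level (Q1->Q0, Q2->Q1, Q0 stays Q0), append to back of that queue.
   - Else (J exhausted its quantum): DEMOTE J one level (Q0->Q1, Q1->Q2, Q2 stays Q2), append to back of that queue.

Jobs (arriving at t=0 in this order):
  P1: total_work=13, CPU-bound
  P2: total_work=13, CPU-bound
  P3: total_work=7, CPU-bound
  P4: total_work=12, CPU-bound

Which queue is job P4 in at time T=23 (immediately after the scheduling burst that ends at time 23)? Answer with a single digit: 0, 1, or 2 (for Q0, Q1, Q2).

t=0-2: P1@Q0 runs 2, rem=11, quantum used, demote→Q1. Q0=[P2,P3,P4] Q1=[P1] Q2=[]
t=2-4: P2@Q0 runs 2, rem=11, quantum used, demote→Q1. Q0=[P3,P4] Q1=[P1,P2] Q2=[]
t=4-6: P3@Q0 runs 2, rem=5, quantum used, demote→Q1. Q0=[P4] Q1=[P1,P2,P3] Q2=[]
t=6-8: P4@Q0 runs 2, rem=10, quantum used, demote→Q1. Q0=[] Q1=[P1,P2,P3,P4] Q2=[]
t=8-13: P1@Q1 runs 5, rem=6, quantum used, demote→Q2. Q0=[] Q1=[P2,P3,P4] Q2=[P1]
t=13-18: P2@Q1 runs 5, rem=6, quantum used, demote→Q2. Q0=[] Q1=[P3,P4] Q2=[P1,P2]
t=18-23: P3@Q1 runs 5, rem=0, completes. Q0=[] Q1=[P4] Q2=[P1,P2]
t=23-28: P4@Q1 runs 5, rem=5, quantum used, demote→Q2. Q0=[] Q1=[] Q2=[P1,P2,P4]
t=28-34: P1@Q2 runs 6, rem=0, completes. Q0=[] Q1=[] Q2=[P2,P4]
t=34-40: P2@Q2 runs 6, rem=0, completes. Q0=[] Q1=[] Q2=[P4]
t=40-45: P4@Q2 runs 5, rem=0, completes. Q0=[] Q1=[] Q2=[]

Answer: 1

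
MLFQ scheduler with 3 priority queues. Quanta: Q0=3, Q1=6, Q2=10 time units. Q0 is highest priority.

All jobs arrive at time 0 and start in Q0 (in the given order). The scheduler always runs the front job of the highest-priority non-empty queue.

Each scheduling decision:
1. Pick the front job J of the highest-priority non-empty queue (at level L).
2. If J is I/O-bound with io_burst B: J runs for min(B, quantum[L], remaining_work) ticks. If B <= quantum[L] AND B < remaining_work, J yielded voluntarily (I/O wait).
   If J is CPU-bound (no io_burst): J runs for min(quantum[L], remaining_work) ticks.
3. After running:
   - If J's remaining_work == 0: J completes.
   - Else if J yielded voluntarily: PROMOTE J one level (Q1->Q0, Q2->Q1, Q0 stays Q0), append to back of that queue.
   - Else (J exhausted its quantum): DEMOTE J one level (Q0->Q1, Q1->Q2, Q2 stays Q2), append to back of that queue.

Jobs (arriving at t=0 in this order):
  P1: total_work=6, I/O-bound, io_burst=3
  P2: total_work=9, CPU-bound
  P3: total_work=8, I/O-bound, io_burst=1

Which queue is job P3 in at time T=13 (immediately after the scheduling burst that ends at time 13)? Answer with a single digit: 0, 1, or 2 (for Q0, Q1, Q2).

Answer: 0

Derivation:
t=0-3: P1@Q0 runs 3, rem=3, I/O yield, promote→Q0. Q0=[P2,P3,P1] Q1=[] Q2=[]
t=3-6: P2@Q0 runs 3, rem=6, quantum used, demote→Q1. Q0=[P3,P1] Q1=[P2] Q2=[]
t=6-7: P3@Q0 runs 1, rem=7, I/O yield, promote→Q0. Q0=[P1,P3] Q1=[P2] Q2=[]
t=7-10: P1@Q0 runs 3, rem=0, completes. Q0=[P3] Q1=[P2] Q2=[]
t=10-11: P3@Q0 runs 1, rem=6, I/O yield, promote→Q0. Q0=[P3] Q1=[P2] Q2=[]
t=11-12: P3@Q0 runs 1, rem=5, I/O yield, promote→Q0. Q0=[P3] Q1=[P2] Q2=[]
t=12-13: P3@Q0 runs 1, rem=4, I/O yield, promote→Q0. Q0=[P3] Q1=[P2] Q2=[]
t=13-14: P3@Q0 runs 1, rem=3, I/O yield, promote→Q0. Q0=[P3] Q1=[P2] Q2=[]
t=14-15: P3@Q0 runs 1, rem=2, I/O yield, promote→Q0. Q0=[P3] Q1=[P2] Q2=[]
t=15-16: P3@Q0 runs 1, rem=1, I/O yield, promote→Q0. Q0=[P3] Q1=[P2] Q2=[]
t=16-17: P3@Q0 runs 1, rem=0, completes. Q0=[] Q1=[P2] Q2=[]
t=17-23: P2@Q1 runs 6, rem=0, completes. Q0=[] Q1=[] Q2=[]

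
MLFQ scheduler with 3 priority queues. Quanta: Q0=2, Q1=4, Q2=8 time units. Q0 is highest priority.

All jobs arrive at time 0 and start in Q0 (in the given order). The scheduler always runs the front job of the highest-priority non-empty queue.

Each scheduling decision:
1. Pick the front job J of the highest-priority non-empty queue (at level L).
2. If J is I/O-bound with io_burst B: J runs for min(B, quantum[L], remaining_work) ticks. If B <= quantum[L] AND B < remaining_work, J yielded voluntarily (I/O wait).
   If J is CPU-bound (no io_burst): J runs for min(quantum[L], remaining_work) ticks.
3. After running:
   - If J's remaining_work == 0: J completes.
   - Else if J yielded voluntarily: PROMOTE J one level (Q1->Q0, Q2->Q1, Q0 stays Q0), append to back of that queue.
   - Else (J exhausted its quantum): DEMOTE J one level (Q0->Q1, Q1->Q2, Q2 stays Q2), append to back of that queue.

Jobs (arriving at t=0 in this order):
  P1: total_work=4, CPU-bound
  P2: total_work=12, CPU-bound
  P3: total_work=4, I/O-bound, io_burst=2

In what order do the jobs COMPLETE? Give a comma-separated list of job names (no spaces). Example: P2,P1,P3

Answer: P3,P1,P2

Derivation:
t=0-2: P1@Q0 runs 2, rem=2, quantum used, demote→Q1. Q0=[P2,P3] Q1=[P1] Q2=[]
t=2-4: P2@Q0 runs 2, rem=10, quantum used, demote→Q1. Q0=[P3] Q1=[P1,P2] Q2=[]
t=4-6: P3@Q0 runs 2, rem=2, I/O yield, promote→Q0. Q0=[P3] Q1=[P1,P2] Q2=[]
t=6-8: P3@Q0 runs 2, rem=0, completes. Q0=[] Q1=[P1,P2] Q2=[]
t=8-10: P1@Q1 runs 2, rem=0, completes. Q0=[] Q1=[P2] Q2=[]
t=10-14: P2@Q1 runs 4, rem=6, quantum used, demote→Q2. Q0=[] Q1=[] Q2=[P2]
t=14-20: P2@Q2 runs 6, rem=0, completes. Q0=[] Q1=[] Q2=[]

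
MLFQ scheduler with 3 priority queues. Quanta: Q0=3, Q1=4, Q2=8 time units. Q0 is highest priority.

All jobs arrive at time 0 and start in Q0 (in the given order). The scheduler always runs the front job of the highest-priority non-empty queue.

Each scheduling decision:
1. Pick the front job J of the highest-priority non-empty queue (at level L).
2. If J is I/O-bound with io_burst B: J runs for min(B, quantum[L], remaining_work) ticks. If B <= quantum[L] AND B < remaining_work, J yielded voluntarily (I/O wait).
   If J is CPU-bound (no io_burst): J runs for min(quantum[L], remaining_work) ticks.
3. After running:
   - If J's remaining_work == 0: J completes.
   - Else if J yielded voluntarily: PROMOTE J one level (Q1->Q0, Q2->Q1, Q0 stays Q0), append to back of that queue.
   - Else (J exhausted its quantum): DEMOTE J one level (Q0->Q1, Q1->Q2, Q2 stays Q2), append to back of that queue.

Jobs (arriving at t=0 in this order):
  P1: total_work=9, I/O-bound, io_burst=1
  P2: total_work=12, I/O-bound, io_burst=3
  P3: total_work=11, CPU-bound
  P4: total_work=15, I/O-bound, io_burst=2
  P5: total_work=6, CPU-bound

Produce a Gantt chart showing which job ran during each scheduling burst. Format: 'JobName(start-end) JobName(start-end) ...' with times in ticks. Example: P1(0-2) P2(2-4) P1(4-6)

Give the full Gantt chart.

t=0-1: P1@Q0 runs 1, rem=8, I/O yield, promote→Q0. Q0=[P2,P3,P4,P5,P1] Q1=[] Q2=[]
t=1-4: P2@Q0 runs 3, rem=9, I/O yield, promote→Q0. Q0=[P3,P4,P5,P1,P2] Q1=[] Q2=[]
t=4-7: P3@Q0 runs 3, rem=8, quantum used, demote→Q1. Q0=[P4,P5,P1,P2] Q1=[P3] Q2=[]
t=7-9: P4@Q0 runs 2, rem=13, I/O yield, promote→Q0. Q0=[P5,P1,P2,P4] Q1=[P3] Q2=[]
t=9-12: P5@Q0 runs 3, rem=3, quantum used, demote→Q1. Q0=[P1,P2,P4] Q1=[P3,P5] Q2=[]
t=12-13: P1@Q0 runs 1, rem=7, I/O yield, promote→Q0. Q0=[P2,P4,P1] Q1=[P3,P5] Q2=[]
t=13-16: P2@Q0 runs 3, rem=6, I/O yield, promote→Q0. Q0=[P4,P1,P2] Q1=[P3,P5] Q2=[]
t=16-18: P4@Q0 runs 2, rem=11, I/O yield, promote→Q0. Q0=[P1,P2,P4] Q1=[P3,P5] Q2=[]
t=18-19: P1@Q0 runs 1, rem=6, I/O yield, promote→Q0. Q0=[P2,P4,P1] Q1=[P3,P5] Q2=[]
t=19-22: P2@Q0 runs 3, rem=3, I/O yield, promote→Q0. Q0=[P4,P1,P2] Q1=[P3,P5] Q2=[]
t=22-24: P4@Q0 runs 2, rem=9, I/O yield, promote→Q0. Q0=[P1,P2,P4] Q1=[P3,P5] Q2=[]
t=24-25: P1@Q0 runs 1, rem=5, I/O yield, promote→Q0. Q0=[P2,P4,P1] Q1=[P3,P5] Q2=[]
t=25-28: P2@Q0 runs 3, rem=0, completes. Q0=[P4,P1] Q1=[P3,P5] Q2=[]
t=28-30: P4@Q0 runs 2, rem=7, I/O yield, promote→Q0. Q0=[P1,P4] Q1=[P3,P5] Q2=[]
t=30-31: P1@Q0 runs 1, rem=4, I/O yield, promote→Q0. Q0=[P4,P1] Q1=[P3,P5] Q2=[]
t=31-33: P4@Q0 runs 2, rem=5, I/O yield, promote→Q0. Q0=[P1,P4] Q1=[P3,P5] Q2=[]
t=33-34: P1@Q0 runs 1, rem=3, I/O yield, promote→Q0. Q0=[P4,P1] Q1=[P3,P5] Q2=[]
t=34-36: P4@Q0 runs 2, rem=3, I/O yield, promote→Q0. Q0=[P1,P4] Q1=[P3,P5] Q2=[]
t=36-37: P1@Q0 runs 1, rem=2, I/O yield, promote→Q0. Q0=[P4,P1] Q1=[P3,P5] Q2=[]
t=37-39: P4@Q0 runs 2, rem=1, I/O yield, promote→Q0. Q0=[P1,P4] Q1=[P3,P5] Q2=[]
t=39-40: P1@Q0 runs 1, rem=1, I/O yield, promote→Q0. Q0=[P4,P1] Q1=[P3,P5] Q2=[]
t=40-41: P4@Q0 runs 1, rem=0, completes. Q0=[P1] Q1=[P3,P5] Q2=[]
t=41-42: P1@Q0 runs 1, rem=0, completes. Q0=[] Q1=[P3,P5] Q2=[]
t=42-46: P3@Q1 runs 4, rem=4, quantum used, demote→Q2. Q0=[] Q1=[P5] Q2=[P3]
t=46-49: P5@Q1 runs 3, rem=0, completes. Q0=[] Q1=[] Q2=[P3]
t=49-53: P3@Q2 runs 4, rem=0, completes. Q0=[] Q1=[] Q2=[]

Answer: P1(0-1) P2(1-4) P3(4-7) P4(7-9) P5(9-12) P1(12-13) P2(13-16) P4(16-18) P1(18-19) P2(19-22) P4(22-24) P1(24-25) P2(25-28) P4(28-30) P1(30-31) P4(31-33) P1(33-34) P4(34-36) P1(36-37) P4(37-39) P1(39-40) P4(40-41) P1(41-42) P3(42-46) P5(46-49) P3(49-53)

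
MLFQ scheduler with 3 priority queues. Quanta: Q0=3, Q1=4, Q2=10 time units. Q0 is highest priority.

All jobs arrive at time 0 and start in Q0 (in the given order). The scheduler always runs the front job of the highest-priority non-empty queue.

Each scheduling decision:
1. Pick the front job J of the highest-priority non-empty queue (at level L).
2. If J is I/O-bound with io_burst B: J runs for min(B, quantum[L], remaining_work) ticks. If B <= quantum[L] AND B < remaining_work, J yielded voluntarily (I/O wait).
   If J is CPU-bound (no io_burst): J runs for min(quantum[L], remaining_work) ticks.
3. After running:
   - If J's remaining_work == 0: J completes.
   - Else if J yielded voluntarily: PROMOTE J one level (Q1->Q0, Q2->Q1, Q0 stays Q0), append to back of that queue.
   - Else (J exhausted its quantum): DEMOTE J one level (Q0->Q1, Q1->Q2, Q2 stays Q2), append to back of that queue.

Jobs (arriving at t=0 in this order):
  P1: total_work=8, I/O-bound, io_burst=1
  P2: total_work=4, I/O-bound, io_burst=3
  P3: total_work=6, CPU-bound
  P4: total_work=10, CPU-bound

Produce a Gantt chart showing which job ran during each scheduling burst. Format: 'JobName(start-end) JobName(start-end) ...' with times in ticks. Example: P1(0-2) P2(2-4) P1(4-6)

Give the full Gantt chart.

t=0-1: P1@Q0 runs 1, rem=7, I/O yield, promote→Q0. Q0=[P2,P3,P4,P1] Q1=[] Q2=[]
t=1-4: P2@Q0 runs 3, rem=1, I/O yield, promote→Q0. Q0=[P3,P4,P1,P2] Q1=[] Q2=[]
t=4-7: P3@Q0 runs 3, rem=3, quantum used, demote→Q1. Q0=[P4,P1,P2] Q1=[P3] Q2=[]
t=7-10: P4@Q0 runs 3, rem=7, quantum used, demote→Q1. Q0=[P1,P2] Q1=[P3,P4] Q2=[]
t=10-11: P1@Q0 runs 1, rem=6, I/O yield, promote→Q0. Q0=[P2,P1] Q1=[P3,P4] Q2=[]
t=11-12: P2@Q0 runs 1, rem=0, completes. Q0=[P1] Q1=[P3,P4] Q2=[]
t=12-13: P1@Q0 runs 1, rem=5, I/O yield, promote→Q0. Q0=[P1] Q1=[P3,P4] Q2=[]
t=13-14: P1@Q0 runs 1, rem=4, I/O yield, promote→Q0. Q0=[P1] Q1=[P3,P4] Q2=[]
t=14-15: P1@Q0 runs 1, rem=3, I/O yield, promote→Q0. Q0=[P1] Q1=[P3,P4] Q2=[]
t=15-16: P1@Q0 runs 1, rem=2, I/O yield, promote→Q0. Q0=[P1] Q1=[P3,P4] Q2=[]
t=16-17: P1@Q0 runs 1, rem=1, I/O yield, promote→Q0. Q0=[P1] Q1=[P3,P4] Q2=[]
t=17-18: P1@Q0 runs 1, rem=0, completes. Q0=[] Q1=[P3,P4] Q2=[]
t=18-21: P3@Q1 runs 3, rem=0, completes. Q0=[] Q1=[P4] Q2=[]
t=21-25: P4@Q1 runs 4, rem=3, quantum used, demote→Q2. Q0=[] Q1=[] Q2=[P4]
t=25-28: P4@Q2 runs 3, rem=0, completes. Q0=[] Q1=[] Q2=[]

Answer: P1(0-1) P2(1-4) P3(4-7) P4(7-10) P1(10-11) P2(11-12) P1(12-13) P1(13-14) P1(14-15) P1(15-16) P1(16-17) P1(17-18) P3(18-21) P4(21-25) P4(25-28)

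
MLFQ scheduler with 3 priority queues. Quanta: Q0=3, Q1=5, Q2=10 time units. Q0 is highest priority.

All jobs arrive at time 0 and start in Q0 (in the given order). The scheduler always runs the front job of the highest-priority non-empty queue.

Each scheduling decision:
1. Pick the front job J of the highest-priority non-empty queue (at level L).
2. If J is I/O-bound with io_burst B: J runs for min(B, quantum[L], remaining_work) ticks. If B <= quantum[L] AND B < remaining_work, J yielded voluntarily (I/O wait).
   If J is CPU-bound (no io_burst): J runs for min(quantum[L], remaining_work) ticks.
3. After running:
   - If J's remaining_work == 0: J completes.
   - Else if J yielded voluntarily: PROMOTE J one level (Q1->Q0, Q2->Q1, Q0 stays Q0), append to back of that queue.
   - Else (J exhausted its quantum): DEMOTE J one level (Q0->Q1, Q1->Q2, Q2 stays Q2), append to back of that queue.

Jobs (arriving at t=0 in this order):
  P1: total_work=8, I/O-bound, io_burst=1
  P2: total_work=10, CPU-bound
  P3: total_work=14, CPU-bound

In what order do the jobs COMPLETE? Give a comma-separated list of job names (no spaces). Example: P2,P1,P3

Answer: P1,P2,P3

Derivation:
t=0-1: P1@Q0 runs 1, rem=7, I/O yield, promote→Q0. Q0=[P2,P3,P1] Q1=[] Q2=[]
t=1-4: P2@Q0 runs 3, rem=7, quantum used, demote→Q1. Q0=[P3,P1] Q1=[P2] Q2=[]
t=4-7: P3@Q0 runs 3, rem=11, quantum used, demote→Q1. Q0=[P1] Q1=[P2,P3] Q2=[]
t=7-8: P1@Q0 runs 1, rem=6, I/O yield, promote→Q0. Q0=[P1] Q1=[P2,P3] Q2=[]
t=8-9: P1@Q0 runs 1, rem=5, I/O yield, promote→Q0. Q0=[P1] Q1=[P2,P3] Q2=[]
t=9-10: P1@Q0 runs 1, rem=4, I/O yield, promote→Q0. Q0=[P1] Q1=[P2,P3] Q2=[]
t=10-11: P1@Q0 runs 1, rem=3, I/O yield, promote→Q0. Q0=[P1] Q1=[P2,P3] Q2=[]
t=11-12: P1@Q0 runs 1, rem=2, I/O yield, promote→Q0. Q0=[P1] Q1=[P2,P3] Q2=[]
t=12-13: P1@Q0 runs 1, rem=1, I/O yield, promote→Q0. Q0=[P1] Q1=[P2,P3] Q2=[]
t=13-14: P1@Q0 runs 1, rem=0, completes. Q0=[] Q1=[P2,P3] Q2=[]
t=14-19: P2@Q1 runs 5, rem=2, quantum used, demote→Q2. Q0=[] Q1=[P3] Q2=[P2]
t=19-24: P3@Q1 runs 5, rem=6, quantum used, demote→Q2. Q0=[] Q1=[] Q2=[P2,P3]
t=24-26: P2@Q2 runs 2, rem=0, completes. Q0=[] Q1=[] Q2=[P3]
t=26-32: P3@Q2 runs 6, rem=0, completes. Q0=[] Q1=[] Q2=[]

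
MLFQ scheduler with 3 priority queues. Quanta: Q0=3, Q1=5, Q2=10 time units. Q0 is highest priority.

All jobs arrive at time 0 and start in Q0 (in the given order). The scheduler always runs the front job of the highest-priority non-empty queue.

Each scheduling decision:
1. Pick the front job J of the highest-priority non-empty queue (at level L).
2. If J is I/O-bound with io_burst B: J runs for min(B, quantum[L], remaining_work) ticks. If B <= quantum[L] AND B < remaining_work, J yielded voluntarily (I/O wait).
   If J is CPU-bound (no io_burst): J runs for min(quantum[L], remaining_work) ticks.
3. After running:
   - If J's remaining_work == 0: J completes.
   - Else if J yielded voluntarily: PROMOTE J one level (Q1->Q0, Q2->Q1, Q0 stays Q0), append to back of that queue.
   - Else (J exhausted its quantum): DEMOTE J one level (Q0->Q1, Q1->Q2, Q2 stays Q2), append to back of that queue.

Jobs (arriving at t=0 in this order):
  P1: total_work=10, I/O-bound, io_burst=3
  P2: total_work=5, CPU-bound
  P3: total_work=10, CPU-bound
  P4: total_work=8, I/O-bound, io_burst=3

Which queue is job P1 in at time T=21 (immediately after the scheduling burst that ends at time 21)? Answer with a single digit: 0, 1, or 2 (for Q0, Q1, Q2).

Answer: 0

Derivation:
t=0-3: P1@Q0 runs 3, rem=7, I/O yield, promote→Q0. Q0=[P2,P3,P4,P1] Q1=[] Q2=[]
t=3-6: P2@Q0 runs 3, rem=2, quantum used, demote→Q1. Q0=[P3,P4,P1] Q1=[P2] Q2=[]
t=6-9: P3@Q0 runs 3, rem=7, quantum used, demote→Q1. Q0=[P4,P1] Q1=[P2,P3] Q2=[]
t=9-12: P4@Q0 runs 3, rem=5, I/O yield, promote→Q0. Q0=[P1,P4] Q1=[P2,P3] Q2=[]
t=12-15: P1@Q0 runs 3, rem=4, I/O yield, promote→Q0. Q0=[P4,P1] Q1=[P2,P3] Q2=[]
t=15-18: P4@Q0 runs 3, rem=2, I/O yield, promote→Q0. Q0=[P1,P4] Q1=[P2,P3] Q2=[]
t=18-21: P1@Q0 runs 3, rem=1, I/O yield, promote→Q0. Q0=[P4,P1] Q1=[P2,P3] Q2=[]
t=21-23: P4@Q0 runs 2, rem=0, completes. Q0=[P1] Q1=[P2,P3] Q2=[]
t=23-24: P1@Q0 runs 1, rem=0, completes. Q0=[] Q1=[P2,P3] Q2=[]
t=24-26: P2@Q1 runs 2, rem=0, completes. Q0=[] Q1=[P3] Q2=[]
t=26-31: P3@Q1 runs 5, rem=2, quantum used, demote→Q2. Q0=[] Q1=[] Q2=[P3]
t=31-33: P3@Q2 runs 2, rem=0, completes. Q0=[] Q1=[] Q2=[]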